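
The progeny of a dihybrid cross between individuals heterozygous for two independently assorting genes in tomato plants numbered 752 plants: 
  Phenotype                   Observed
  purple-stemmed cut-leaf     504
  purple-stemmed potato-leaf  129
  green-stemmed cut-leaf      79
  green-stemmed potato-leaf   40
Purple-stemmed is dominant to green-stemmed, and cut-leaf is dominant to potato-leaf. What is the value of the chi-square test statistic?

A dihybrid F₂ with independent assortment and complete dominance at both loci gives a 9:3:3:1 phenotypic ratio.
Under the 9:3:3:1 hypothesis (Σ ratio = 16, N = 752):
  purple-stemmed cut-leaf: 752 × 9/16 = 423
  purple-stemmed potato-leaf: 752 × 3/16 = 141
  green-stemmed cut-leaf: 752 × 3/16 = 141
  green-stemmed potato-leaf: 752 × 1/16 = 47
χ² = Σ (O − E)² / E
  purple-stemmed cut-leaf: (504 − 423)² / 423 = 15.5106
  purple-stemmed potato-leaf: (129 − 141)² / 141 = 1.0213
  green-stemmed cut-leaf: (79 − 141)² / 141 = 27.2624
  green-stemmed potato-leaf: (40 − 47)² / 47 = 1.0426
χ² = 15.5106 + 1.0213 + 27.2624 + 1.0426 = 44.8369 ≈ 44.837

44.837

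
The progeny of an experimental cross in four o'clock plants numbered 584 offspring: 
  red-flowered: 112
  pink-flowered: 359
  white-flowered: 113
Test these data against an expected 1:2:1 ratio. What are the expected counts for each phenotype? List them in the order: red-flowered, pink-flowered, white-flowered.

146, 292, 146

The 1:2:1 ratio has 4 parts, so with N = 584 the expected counts are:
  red-flowered: 584 × 1/4 = 146
  pink-flowered: 584 × 2/4 = 292
  white-flowered: 584 × 1/4 = 146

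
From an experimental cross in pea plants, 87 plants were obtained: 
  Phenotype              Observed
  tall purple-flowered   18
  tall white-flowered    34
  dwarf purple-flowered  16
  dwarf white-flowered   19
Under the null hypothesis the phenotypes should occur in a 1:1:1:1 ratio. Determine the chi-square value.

The 1:1:1:1 ratio has 4 parts, so with N = 87 the expected counts are:
  tall purple-flowered: 87 × 1/4 = 21.75
  tall white-flowered: 87 × 1/4 = 21.75
  dwarf purple-flowered: 87 × 1/4 = 21.75
  dwarf white-flowered: 87 × 1/4 = 21.75
χ² = Σ (O − E)² / E
  tall purple-flowered: (18 − 21.75)² / 21.75 = 0.6466
  tall white-flowered: (34 − 21.75)² / 21.75 = 6.8994
  dwarf purple-flowered: (16 − 21.75)² / 21.75 = 1.5201
  dwarf white-flowered: (19 − 21.75)² / 21.75 = 0.3477
χ² = 0.6466 + 6.8994 + 1.5201 + 0.3477 = 9.4138 ≈ 9.414

9.414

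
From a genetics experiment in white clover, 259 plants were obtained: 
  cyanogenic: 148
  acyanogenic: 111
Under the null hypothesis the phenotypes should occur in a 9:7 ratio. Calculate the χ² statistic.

0.084

The 9:7 ratio has 16 parts, so with N = 259 the expected counts are:
  cyanogenic: 259 × 9/16 = 145.6875
  acyanogenic: 259 × 7/16 = 113.3125
χ² = Σ (O − E)² / E
  cyanogenic: (148 − 145.6875)² / 145.6875 = 0.0367
  acyanogenic: (111 − 113.3125)² / 113.3125 = 0.0472
χ² = 0.0367 + 0.0472 = 0.0839 ≈ 0.084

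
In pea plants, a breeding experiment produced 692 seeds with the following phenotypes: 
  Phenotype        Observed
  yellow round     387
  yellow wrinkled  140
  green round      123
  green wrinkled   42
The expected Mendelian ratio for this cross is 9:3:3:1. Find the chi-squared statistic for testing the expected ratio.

Expected counts for N = 692 under a 9:3:3:1 ratio (total parts = 16):
  yellow round: 692 × 9/16 = 389.25
  yellow wrinkled: 692 × 3/16 = 129.75
  green round: 692 × 3/16 = 129.75
  green wrinkled: 692 × 1/16 = 43.25
χ² = Σ (O − E)² / E
  yellow round: (387 − 389.25)² / 389.25 = 0.0130
  yellow wrinkled: (140 − 129.75)² / 129.75 = 0.8097
  green round: (123 − 129.75)² / 129.75 = 0.3512
  green wrinkled: (42 − 43.25)² / 43.25 = 0.0361
χ² = 0.0130 + 0.8097 + 0.3512 + 0.0361 = 1.210

1.210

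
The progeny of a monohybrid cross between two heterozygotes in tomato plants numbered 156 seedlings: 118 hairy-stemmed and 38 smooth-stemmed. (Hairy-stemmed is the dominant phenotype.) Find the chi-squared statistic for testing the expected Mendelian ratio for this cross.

0.034

For a monohybrid cross between heterozygotes with complete dominance, the expected phenotypic ratio is 3:1.
Under the 3:1 hypothesis (Σ ratio = 4, N = 156):
  hairy-stemmed: 156 × 3/4 = 117
  smooth-stemmed: 156 × 1/4 = 39
χ² = Σ (O − E)² / E
  hairy-stemmed: (118 − 117)² / 117 = 0.0085
  smooth-stemmed: (38 − 39)² / 39 = 0.0256
χ² = 0.0085 + 0.0256 = 0.0341 ≈ 0.034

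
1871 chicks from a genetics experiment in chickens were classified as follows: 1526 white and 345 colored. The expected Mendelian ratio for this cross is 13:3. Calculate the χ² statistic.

Expected counts for N = 1871 under a 13:3 ratio (total parts = 16):
  white: 1871 × 13/16 = 1520.1875
  colored: 1871 × 3/16 = 350.8125
χ² = Σ (O − E)² / E
  white: (1526 − 1520.1875)² / 1520.1875 = 0.0222
  colored: (345 − 350.8125)² / 350.8125 = 0.0963
χ² = 0.0222 + 0.0963 = 0.1185 ≈ 0.119

0.119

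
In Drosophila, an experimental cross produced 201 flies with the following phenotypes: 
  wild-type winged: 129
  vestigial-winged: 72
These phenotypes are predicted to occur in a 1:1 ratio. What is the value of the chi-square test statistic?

16.164

Expected counts for N = 201 under a 1:1 ratio (total parts = 2):
  wild-type winged: 201 × 1/2 = 100.5
  vestigial-winged: 201 × 1/2 = 100.5
χ² = Σ (O − E)² / E
  wild-type winged: (129 − 100.5)² / 100.5 = 8.0821
  vestigial-winged: (72 − 100.5)² / 100.5 = 8.0821
χ² = 8.0821 + 8.0821 = 16.1642 ≈ 16.164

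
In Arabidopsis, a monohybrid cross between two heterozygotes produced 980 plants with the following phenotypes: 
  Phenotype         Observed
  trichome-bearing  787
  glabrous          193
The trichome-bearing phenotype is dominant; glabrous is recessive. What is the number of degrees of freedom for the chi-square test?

1

For a monohybrid cross between heterozygotes with complete dominance, the expected phenotypic ratio is 3:1.
A goodness-of-fit test with 2 phenotype classes has df = 2 − 1 = 1.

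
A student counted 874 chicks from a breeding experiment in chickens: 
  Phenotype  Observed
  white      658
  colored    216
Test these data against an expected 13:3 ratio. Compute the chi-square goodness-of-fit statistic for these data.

20.406

Total ratio parts = 16. Expected numbers out of 874:
  white: 874 × 13/16 = 710.125
  colored: 874 × 3/16 = 163.875
χ² = Σ (O − E)² / E
  white: (658 − 710.125)² / 710.125 = 3.8261
  colored: (216 − 163.875)² / 163.875 = 16.5798
χ² = 3.8261 + 16.5798 = 20.4059 ≈ 20.406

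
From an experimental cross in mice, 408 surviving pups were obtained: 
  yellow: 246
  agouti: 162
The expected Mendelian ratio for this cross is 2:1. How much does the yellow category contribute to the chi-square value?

2.485

Total ratio parts = 3. Expected numbers out of 408:
  yellow: 408 × 2/3 = 272
  agouti: 408 × 1/3 = 136
Contribution of yellow: (246 − 272)² / 272 = 2.4853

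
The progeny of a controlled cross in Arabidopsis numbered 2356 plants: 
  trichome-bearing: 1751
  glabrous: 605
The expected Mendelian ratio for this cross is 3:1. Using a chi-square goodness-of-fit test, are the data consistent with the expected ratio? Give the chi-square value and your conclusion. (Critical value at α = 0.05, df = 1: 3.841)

Under the 3:1 hypothesis (Σ ratio = 4, N = 2356):
  trichome-bearing: 2356 × 3/4 = 1767
  glabrous: 2356 × 1/4 = 589
χ² = Σ (O − E)² / E
  trichome-bearing: (1751 − 1767)² / 1767 = 0.1449
  glabrous: (605 − 589)² / 589 = 0.4346
χ² = 0.1449 + 0.4346 = 0.5795 ≈ 0.580
Degrees of freedom = 2 − 1 = 1; critical value at α = 0.05 is 3.841.
Since 0.580 < 3.841, we fail to reject the null hypothesis — the data are consistent with the 3:1 ratio.

0.580; consistent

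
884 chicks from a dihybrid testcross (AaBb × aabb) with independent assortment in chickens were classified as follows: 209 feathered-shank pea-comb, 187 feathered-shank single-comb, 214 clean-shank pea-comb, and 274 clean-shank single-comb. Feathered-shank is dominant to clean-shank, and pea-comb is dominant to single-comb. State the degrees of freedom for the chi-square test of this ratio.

3

A dihybrid testcross with independent assortment gives a 1:1:1:1 ratio.
A goodness-of-fit test with 4 phenotype classes has df = 4 − 1 = 3.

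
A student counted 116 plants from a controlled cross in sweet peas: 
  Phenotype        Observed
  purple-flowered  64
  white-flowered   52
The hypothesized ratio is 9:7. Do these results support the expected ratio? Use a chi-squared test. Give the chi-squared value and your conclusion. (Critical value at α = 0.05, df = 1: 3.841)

Under the 9:7 hypothesis (Σ ratio = 16, N = 116):
  purple-flowered: 116 × 9/16 = 65.25
  white-flowered: 116 × 7/16 = 50.75
χ² = Σ (O − E)² / E
  purple-flowered: (64 − 65.25)² / 65.25 = 0.0239
  white-flowered: (52 − 50.75)² / 50.75 = 0.0308
χ² = 0.0239 + 0.0308 = 0.0547 ≈ 0.055
Degrees of freedom = 2 − 1 = 1; critical value at α = 0.05 is 3.841.
Since 0.055 < 3.841, we fail to reject the null hypothesis — the data are consistent with the 9:7 ratio.

0.055; consistent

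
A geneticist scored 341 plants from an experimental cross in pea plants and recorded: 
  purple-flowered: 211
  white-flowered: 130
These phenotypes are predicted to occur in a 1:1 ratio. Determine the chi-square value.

19.240

Total ratio parts = 2. Expected numbers out of 341:
  purple-flowered: 341 × 1/2 = 170.5
  white-flowered: 341 × 1/2 = 170.5
χ² = Σ (O − E)² / E
  purple-flowered: (211 − 170.5)² / 170.5 = 9.6202
  white-flowered: (130 − 170.5)² / 170.5 = 9.6202
χ² = 9.6202 + 9.6202 = 19.2404 ≈ 19.240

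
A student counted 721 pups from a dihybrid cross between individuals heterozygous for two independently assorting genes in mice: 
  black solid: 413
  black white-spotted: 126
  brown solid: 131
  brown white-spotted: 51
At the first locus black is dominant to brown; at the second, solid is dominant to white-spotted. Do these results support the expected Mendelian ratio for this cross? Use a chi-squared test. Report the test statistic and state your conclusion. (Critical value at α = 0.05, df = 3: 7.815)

1.673; consistent

A dihybrid F₂ with independent assortment and complete dominance at both loci gives a 9:3:3:1 phenotypic ratio.
Expected counts for N = 721 under a 9:3:3:1 ratio (total parts = 16):
  black solid: 721 × 9/16 = 405.5625
  black white-spotted: 721 × 3/16 = 135.1875
  brown solid: 721 × 3/16 = 135.1875
  brown white-spotted: 721 × 1/16 = 45.0625
χ² = Σ (O − E)² / E
  black solid: (413 − 405.5625)² / 405.5625 = 0.1364
  black white-spotted: (126 − 135.1875)² / 135.1875 = 0.6244
  brown solid: (131 − 135.1875)² / 135.1875 = 0.1297
  brown white-spotted: (51 − 45.0625)² / 45.0625 = 0.7823
χ² = 0.1364 + 0.6244 + 0.1297 + 0.7823 = 1.6728 ≈ 1.673
Degrees of freedom = 4 − 1 = 3; critical value at α = 0.05 is 7.815.
Since 1.673 < 7.815, we fail to reject the null hypothesis — the data are consistent with the 9:3:3:1 ratio.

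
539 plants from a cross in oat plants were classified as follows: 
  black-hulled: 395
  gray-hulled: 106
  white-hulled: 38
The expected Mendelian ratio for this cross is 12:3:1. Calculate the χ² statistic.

Expected counts for N = 539 under a 12:3:1 ratio (total parts = 16):
  black-hulled: 539 × 12/16 = 404.25
  gray-hulled: 539 × 3/16 = 101.0625
  white-hulled: 539 × 1/16 = 33.6875
χ² = Σ (O − E)² / E
  black-hulled: (395 − 404.25)² / 404.25 = 0.2117
  gray-hulled: (106 − 101.0625)² / 101.0625 = 0.2412
  white-hulled: (38 − 33.6875)² / 33.6875 = 0.5521
χ² = 0.2117 + 0.2412 + 0.5521 = 1.005

1.005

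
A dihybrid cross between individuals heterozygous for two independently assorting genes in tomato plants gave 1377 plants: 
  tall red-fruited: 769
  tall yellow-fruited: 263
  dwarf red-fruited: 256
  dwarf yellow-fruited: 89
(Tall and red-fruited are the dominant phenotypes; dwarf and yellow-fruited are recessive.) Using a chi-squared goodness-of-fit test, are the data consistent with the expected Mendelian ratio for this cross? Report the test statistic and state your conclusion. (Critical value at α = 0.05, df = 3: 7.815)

A dihybrid F₂ with independent assortment and complete dominance at both loci gives a 9:3:3:1 phenotypic ratio.
The 9:3:3:1 ratio has 16 parts, so with N = 1377 the expected counts are:
  tall red-fruited: 1377 × 9/16 = 774.5625
  tall yellow-fruited: 1377 × 3/16 = 258.1875
  dwarf red-fruited: 1377 × 3/16 = 258.1875
  dwarf yellow-fruited: 1377 × 1/16 = 86.0625
χ² = Σ (O − E)² / E
  tall red-fruited: (769 − 774.5625)² / 774.5625 = 0.0399
  tall yellow-fruited: (263 − 258.1875)² / 258.1875 = 0.0897
  dwarf red-fruited: (256 − 258.1875)² / 258.1875 = 0.0185
  dwarf yellow-fruited: (89 − 86.0625)² / 86.0625 = 0.1003
χ² = 0.0399 + 0.0897 + 0.0185 + 0.1003 = 0.2484 ≈ 0.248
Degrees of freedom = 4 − 1 = 3; critical value at α = 0.05 is 7.815.
Since 0.248 < 7.815, we fail to reject the null hypothesis — the data are consistent with the 9:3:3:1 ratio.

0.248; consistent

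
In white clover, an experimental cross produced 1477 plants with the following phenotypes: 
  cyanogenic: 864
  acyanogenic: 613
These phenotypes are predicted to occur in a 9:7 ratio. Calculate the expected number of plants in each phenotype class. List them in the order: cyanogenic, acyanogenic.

830.8125, 646.1875

Expected counts for N = 1477 under a 9:7 ratio (total parts = 16):
  cyanogenic: 1477 × 9/16 = 830.8125
  acyanogenic: 1477 × 7/16 = 646.1875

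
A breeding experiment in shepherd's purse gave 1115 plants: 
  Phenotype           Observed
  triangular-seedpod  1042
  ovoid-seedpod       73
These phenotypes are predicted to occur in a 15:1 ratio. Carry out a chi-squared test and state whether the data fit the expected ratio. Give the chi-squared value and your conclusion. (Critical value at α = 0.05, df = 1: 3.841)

Under the 15:1 hypothesis (Σ ratio = 16, N = 1115):
  triangular-seedpod: 1115 × 15/16 = 1045.3125
  ovoid-seedpod: 1115 × 1/16 = 69.6875
χ² = Σ (O − E)² / E
  triangular-seedpod: (1042 − 1045.3125)² / 1045.3125 = 0.0105
  ovoid-seedpod: (73 − 69.6875)² / 69.6875 = 0.1575
χ² = 0.0105 + 0.1575 = 0.168
Degrees of freedom = 2 − 1 = 1; critical value at α = 0.05 is 3.841.
Since 0.168 < 3.841, we fail to reject the null hypothesis — the data are consistent with the 15:1 ratio.

0.168; consistent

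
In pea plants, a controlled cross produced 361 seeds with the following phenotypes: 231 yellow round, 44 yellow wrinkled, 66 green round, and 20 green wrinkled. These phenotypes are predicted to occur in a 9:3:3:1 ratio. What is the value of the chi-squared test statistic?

Under the 9:3:3:1 hypothesis (Σ ratio = 16, N = 361):
  yellow round: 361 × 9/16 = 203.0625
  yellow wrinkled: 361 × 3/16 = 67.6875
  green round: 361 × 3/16 = 67.6875
  green wrinkled: 361 × 1/16 = 22.5625
χ² = Σ (O − E)² / E
  yellow round: (231 − 203.0625)² / 203.0625 = 3.8437
  yellow wrinkled: (44 − 67.6875)² / 67.6875 = 8.2895
  green round: (66 − 67.6875)² / 67.6875 = 0.0421
  green wrinkled: (20 − 22.5625)² / 22.5625 = 0.2910
χ² = 3.8437 + 8.2895 + 0.0421 + 0.2910 = 12.4663 ≈ 12.466

12.466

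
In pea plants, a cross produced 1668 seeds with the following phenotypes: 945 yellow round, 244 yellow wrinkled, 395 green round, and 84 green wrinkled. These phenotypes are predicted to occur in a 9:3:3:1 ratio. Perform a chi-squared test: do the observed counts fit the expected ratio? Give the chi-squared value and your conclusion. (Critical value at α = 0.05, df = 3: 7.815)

Total ratio parts = 16. Expected numbers out of 1668:
  yellow round: 1668 × 9/16 = 938.25
  yellow wrinkled: 1668 × 3/16 = 312.75
  green round: 1668 × 3/16 = 312.75
  green wrinkled: 1668 × 1/16 = 104.25
χ² = Σ (O − E)² / E
  yellow round: (945 − 938.25)² / 938.25 = 0.0486
  yellow wrinkled: (244 − 312.75)² / 312.75 = 15.1129
  green round: (395 − 312.75)² / 312.75 = 21.6309
  green wrinkled: (84 − 104.25)² / 104.25 = 3.9335
χ² = 0.0486 + 15.1129 + 21.6309 + 3.9335 = 40.7259 ≈ 40.726
Degrees of freedom = 4 − 1 = 3; critical value at α = 0.05 is 7.815.
Since 40.726 > 7.815, we reject the null hypothesis — the data do not fit the 9:3:3:1 ratio.

40.726; not consistent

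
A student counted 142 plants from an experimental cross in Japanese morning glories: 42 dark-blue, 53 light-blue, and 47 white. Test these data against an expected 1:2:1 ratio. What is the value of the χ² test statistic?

Expected counts for N = 142 under a 1:2:1 ratio (total parts = 4):
  dark-blue: 142 × 1/4 = 35.5
  light-blue: 142 × 2/4 = 71
  white: 142 × 1/4 = 35.5
χ² = Σ (O − E)² / E
  dark-blue: (42 − 35.5)² / 35.5 = 1.1901
  light-blue: (53 − 71)² / 71 = 4.5634
  white: (47 − 35.5)² / 35.5 = 3.7254
χ² = 1.1901 + 4.5634 + 3.7254 = 9.4789 ≈ 9.479

9.479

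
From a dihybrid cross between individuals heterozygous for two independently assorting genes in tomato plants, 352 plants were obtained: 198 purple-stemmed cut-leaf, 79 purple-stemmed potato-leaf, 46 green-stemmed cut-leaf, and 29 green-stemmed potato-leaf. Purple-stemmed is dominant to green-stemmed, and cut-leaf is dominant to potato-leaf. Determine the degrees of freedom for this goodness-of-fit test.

3

A dihybrid F₂ with independent assortment and complete dominance at both loci gives a 9:3:3:1 phenotypic ratio.
A goodness-of-fit test with 4 phenotype classes has df = 4 − 1 = 3.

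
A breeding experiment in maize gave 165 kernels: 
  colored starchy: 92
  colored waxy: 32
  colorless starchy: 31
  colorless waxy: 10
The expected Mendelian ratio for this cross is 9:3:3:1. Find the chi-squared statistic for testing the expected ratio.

The 9:3:3:1 ratio has 16 parts, so with N = 165 the expected counts are:
  colored starchy: 165 × 9/16 = 92.8125
  colored waxy: 165 × 3/16 = 30.9375
  colorless starchy: 165 × 3/16 = 30.9375
  colorless waxy: 165 × 1/16 = 10.3125
χ² = Σ (O − E)² / E
  colored starchy: (92 − 92.8125)² / 92.8125 = 0.0071
  colored waxy: (32 − 30.9375)² / 30.9375 = 0.0365
  colorless starchy: (31 − 30.9375)² / 30.9375 = 0.0001
  colorless waxy: (10 − 10.3125)² / 10.3125 = 0.0095
χ² = 0.0071 + 0.0365 + 0.0001 + 0.0095 = 0.0532 ≈ 0.053

0.053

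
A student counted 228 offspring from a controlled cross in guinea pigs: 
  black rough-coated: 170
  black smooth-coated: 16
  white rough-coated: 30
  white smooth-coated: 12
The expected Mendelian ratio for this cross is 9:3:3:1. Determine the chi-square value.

34.487

The 9:3:3:1 ratio has 16 parts, so with N = 228 the expected counts are:
  black rough-coated: 228 × 9/16 = 128.25
  black smooth-coated: 228 × 3/16 = 42.75
  white rough-coated: 228 × 3/16 = 42.75
  white smooth-coated: 228 × 1/16 = 14.25
χ² = Σ (O − E)² / E
  black rough-coated: (170 − 128.25)² / 128.25 = 13.5911
  black smooth-coated: (16 − 42.75)² / 42.75 = 16.7383
  white rough-coated: (30 − 42.75)² / 42.75 = 3.8026
  white smooth-coated: (12 − 14.25)² / 14.25 = 0.3553
χ² = 13.5911 + 16.7383 + 3.8026 + 0.3553 = 34.4873 ≈ 34.487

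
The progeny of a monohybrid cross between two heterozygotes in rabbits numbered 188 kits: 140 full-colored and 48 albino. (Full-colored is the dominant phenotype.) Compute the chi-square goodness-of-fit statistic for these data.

0.028

For a monohybrid cross between heterozygotes with complete dominance, the expected phenotypic ratio is 3:1.
Total ratio parts = 4. Expected numbers out of 188:
  full-colored: 188 × 3/4 = 141
  albino: 188 × 1/4 = 47
χ² = Σ (O − E)² / E
  full-colored: (140 − 141)² / 141 = 0.0071
  albino: (48 − 47)² / 47 = 0.0213
χ² = 0.0071 + 0.0213 = 0.0284 ≈ 0.028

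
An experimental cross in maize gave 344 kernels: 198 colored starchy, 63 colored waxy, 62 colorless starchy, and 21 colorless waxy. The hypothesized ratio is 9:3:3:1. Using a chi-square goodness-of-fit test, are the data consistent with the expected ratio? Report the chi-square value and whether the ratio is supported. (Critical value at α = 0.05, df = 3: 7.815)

Expected counts for N = 344 under a 9:3:3:1 ratio (total parts = 16):
  colored starchy: 344 × 9/16 = 193.5
  colored waxy: 344 × 3/16 = 64.5
  colorless starchy: 344 × 3/16 = 64.5
  colorless waxy: 344 × 1/16 = 21.5
χ² = Σ (O − E)² / E
  colored starchy: (198 − 193.5)² / 193.5 = 0.1047
  colored waxy: (63 − 64.5)² / 64.5 = 0.0349
  colorless starchy: (62 − 64.5)² / 64.5 = 0.0969
  colorless waxy: (21 − 21.5)² / 21.5 = 0.0116
χ² = 0.1047 + 0.0349 + 0.0969 + 0.0116 = 0.2481 ≈ 0.248
Degrees of freedom = 4 − 1 = 3; critical value at α = 0.05 is 7.815.
Since 0.248 < 7.815, we fail to reject the null hypothesis — the data are consistent with the 9:3:3:1 ratio.

0.248; consistent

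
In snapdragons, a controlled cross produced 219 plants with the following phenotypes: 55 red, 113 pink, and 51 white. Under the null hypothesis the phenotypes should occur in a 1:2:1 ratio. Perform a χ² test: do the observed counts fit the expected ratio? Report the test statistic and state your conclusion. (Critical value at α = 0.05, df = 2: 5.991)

Under the 1:2:1 hypothesis (Σ ratio = 4, N = 219):
  red: 219 × 1/4 = 54.75
  pink: 219 × 2/4 = 109.5
  white: 219 × 1/4 = 54.75
χ² = Σ (O − E)² / E
  red: (55 − 54.75)² / 54.75 = 0.0011
  pink: (113 − 109.5)² / 109.5 = 0.1119
  white: (51 − 54.75)² / 54.75 = 0.2568
χ² = 0.0011 + 0.1119 + 0.2568 = 0.3698 ≈ 0.370
Degrees of freedom = 3 − 1 = 2; critical value at α = 0.05 is 5.991.
Since 0.370 < 5.991, we fail to reject the null hypothesis — the data are consistent with the 1:2:1 ratio.

0.370; consistent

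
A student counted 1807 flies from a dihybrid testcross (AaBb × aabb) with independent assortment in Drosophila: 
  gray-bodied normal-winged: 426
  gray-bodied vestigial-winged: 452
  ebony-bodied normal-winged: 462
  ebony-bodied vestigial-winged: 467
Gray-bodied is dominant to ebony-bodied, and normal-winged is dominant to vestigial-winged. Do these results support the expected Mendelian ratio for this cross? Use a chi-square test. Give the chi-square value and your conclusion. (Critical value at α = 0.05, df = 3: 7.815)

A dihybrid testcross with independent assortment gives a 1:1:1:1 ratio.
The 1:1:1:1 ratio has 4 parts, so with N = 1807 the expected counts are:
  gray-bodied normal-winged: 1807 × 1/4 = 451.75
  gray-bodied vestigial-winged: 1807 × 1/4 = 451.75
  ebony-bodied normal-winged: 1807 × 1/4 = 451.75
  ebony-bodied vestigial-winged: 1807 × 1/4 = 451.75
χ² = Σ (O − E)² / E
  gray-bodied normal-winged: (426 − 451.75)² / 451.75 = 1.4678
  gray-bodied vestigial-winged: (452 − 451.75)² / 451.75 = 0.0001
  ebony-bodied normal-winged: (462 − 451.75)² / 451.75 = 0.2326
  ebony-bodied vestigial-winged: (467 − 451.75)² / 451.75 = 0.5148
χ² = 1.4678 + 0.0001 + 0.2326 + 0.5148 = 2.2153 ≈ 2.215
Degrees of freedom = 4 − 1 = 3; critical value at α = 0.05 is 7.815.
Since 2.215 < 7.815, we fail to reject the null hypothesis — the data are consistent with the 1:1:1:1 ratio.

2.215; consistent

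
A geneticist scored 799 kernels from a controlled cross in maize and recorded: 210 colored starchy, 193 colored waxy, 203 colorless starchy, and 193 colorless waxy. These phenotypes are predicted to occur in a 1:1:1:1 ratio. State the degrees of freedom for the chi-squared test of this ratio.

3

A goodness-of-fit test with 4 phenotype classes has df = 4 − 1 = 3.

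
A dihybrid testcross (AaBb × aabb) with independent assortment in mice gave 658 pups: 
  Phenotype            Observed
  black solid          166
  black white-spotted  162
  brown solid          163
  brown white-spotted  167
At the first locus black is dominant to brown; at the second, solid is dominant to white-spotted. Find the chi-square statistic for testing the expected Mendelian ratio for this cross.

A dihybrid testcross with independent assortment gives a 1:1:1:1 ratio.
Expected counts for N = 658 under a 1:1:1:1 ratio (total parts = 4):
  black solid: 658 × 1/4 = 164.5
  black white-spotted: 658 × 1/4 = 164.5
  brown solid: 658 × 1/4 = 164.5
  brown white-spotted: 658 × 1/4 = 164.5
χ² = Σ (O − E)² / E
  black solid: (166 − 164.5)² / 164.5 = 0.0137
  black white-spotted: (162 − 164.5)² / 164.5 = 0.0380
  brown solid: (163 − 164.5)² / 164.5 = 0.0137
  brown white-spotted: (167 − 164.5)² / 164.5 = 0.0380
χ² = 0.0137 + 0.0380 + 0.0137 + 0.0380 = 0.1034 ≈ 0.103

0.103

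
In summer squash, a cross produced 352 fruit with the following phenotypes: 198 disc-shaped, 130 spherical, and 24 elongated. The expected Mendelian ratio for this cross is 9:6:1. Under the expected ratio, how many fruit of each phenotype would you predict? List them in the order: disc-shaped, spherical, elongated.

198, 132, 22

The 9:6:1 ratio has 16 parts, so with N = 352 the expected counts are:
  disc-shaped: 352 × 9/16 = 198
  spherical: 352 × 6/16 = 132
  elongated: 352 × 1/16 = 22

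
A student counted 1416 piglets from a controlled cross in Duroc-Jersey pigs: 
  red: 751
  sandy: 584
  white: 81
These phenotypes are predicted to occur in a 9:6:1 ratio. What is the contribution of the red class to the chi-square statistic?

Total ratio parts = 16. Expected numbers out of 1416:
  red: 1416 × 9/16 = 796.5
  sandy: 1416 × 6/16 = 531
  white: 1416 × 1/16 = 88.5
Contribution of red: (751 − 796.5)² / 796.5 = 2.5992

2.599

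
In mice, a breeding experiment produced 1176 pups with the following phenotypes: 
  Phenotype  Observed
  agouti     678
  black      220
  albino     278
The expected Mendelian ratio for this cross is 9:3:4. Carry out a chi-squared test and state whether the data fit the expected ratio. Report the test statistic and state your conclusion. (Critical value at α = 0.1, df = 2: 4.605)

The 9:3:4 ratio has 16 parts, so with N = 1176 the expected counts are:
  agouti: 1176 × 9/16 = 661.5
  black: 1176 × 3/16 = 220.5
  albino: 1176 × 4/16 = 294
χ² = Σ (O − E)² / E
  agouti: (678 − 661.5)² / 661.5 = 0.4116
  black: (220 − 220.5)² / 220.5 = 0.0011
  albino: (278 − 294)² / 294 = 0.8707
χ² = 0.4116 + 0.0011 + 0.8707 = 1.2834 ≈ 1.283
Degrees of freedom = 3 − 1 = 2; critical value at α = 0.1 is 4.605.
Since 1.283 < 4.605, we fail to reject the null hypothesis — the data are consistent with the 9:3:4 ratio.

1.283; consistent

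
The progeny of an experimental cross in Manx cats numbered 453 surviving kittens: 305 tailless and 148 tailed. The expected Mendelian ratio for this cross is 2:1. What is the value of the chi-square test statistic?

0.089

Total ratio parts = 3. Expected numbers out of 453:
  tailless: 453 × 2/3 = 302
  tailed: 453 × 1/3 = 151
χ² = Σ (O − E)² / E
  tailless: (305 − 302)² / 302 = 0.0298
  tailed: (148 − 151)² / 151 = 0.0596
χ² = 0.0298 + 0.0596 = 0.0894 ≈ 0.089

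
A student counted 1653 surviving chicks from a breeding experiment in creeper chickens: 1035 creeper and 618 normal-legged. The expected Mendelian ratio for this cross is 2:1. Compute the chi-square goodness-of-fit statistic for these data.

12.221

The 2:1 ratio has 3 parts, so with N = 1653 the expected counts are:
  creeper: 1653 × 2/3 = 1102
  normal-legged: 1653 × 1/3 = 551
χ² = Σ (O − E)² / E
  creeper: (1035 − 1102)² / 1102 = 4.0735
  normal-legged: (618 − 551)² / 551 = 8.1470
χ² = 4.0735 + 8.1470 = 12.2205 ≈ 12.221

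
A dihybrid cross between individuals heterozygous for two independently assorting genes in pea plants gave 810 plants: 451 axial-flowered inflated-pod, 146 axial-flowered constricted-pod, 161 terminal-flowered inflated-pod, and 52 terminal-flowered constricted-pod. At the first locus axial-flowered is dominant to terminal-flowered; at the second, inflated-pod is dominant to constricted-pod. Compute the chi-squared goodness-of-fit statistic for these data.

A dihybrid F₂ with independent assortment and complete dominance at both loci gives a 9:3:3:1 phenotypic ratio.
The 9:3:3:1 ratio has 16 parts, so with N = 810 the expected counts are:
  axial-flowered inflated-pod: 810 × 9/16 = 455.625
  axial-flowered constricted-pod: 810 × 3/16 = 151.875
  terminal-flowered inflated-pod: 810 × 3/16 = 151.875
  terminal-flowered constricted-pod: 810 × 1/16 = 50.625
χ² = Σ (O − E)² / E
  axial-flowered inflated-pod: (451 − 455.625)² / 455.625 = 0.0469
  axial-flowered constricted-pod: (146 − 151.875)² / 151.875 = 0.2273
  terminal-flowered inflated-pod: (161 − 151.875)² / 151.875 = 0.5483
  terminal-flowered constricted-pod: (52 − 50.625)² / 50.625 = 0.0373
χ² = 0.0469 + 0.2273 + 0.5483 + 0.0373 = 0.8598 ≈ 0.860

0.860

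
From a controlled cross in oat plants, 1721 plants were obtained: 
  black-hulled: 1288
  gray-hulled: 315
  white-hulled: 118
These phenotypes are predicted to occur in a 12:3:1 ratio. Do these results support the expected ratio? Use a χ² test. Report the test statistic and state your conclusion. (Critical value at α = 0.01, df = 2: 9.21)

The 12:3:1 ratio has 16 parts, so with N = 1721 the expected counts are:
  black-hulled: 1721 × 12/16 = 1290.75
  gray-hulled: 1721 × 3/16 = 322.6875
  white-hulled: 1721 × 1/16 = 107.5625
χ² = Σ (O − E)² / E
  black-hulled: (1288 − 1290.75)² / 1290.75 = 0.0059
  gray-hulled: (315 − 322.6875)² / 322.6875 = 0.1831
  white-hulled: (118 − 107.5625)² / 107.5625 = 1.0128
χ² = 0.0059 + 0.1831 + 1.0128 = 1.2018 ≈ 1.202
Degrees of freedom = 3 − 1 = 2; critical value at α = 0.01 is 9.21.
Since 1.202 < 9.21, we fail to reject the null hypothesis — the data are consistent with the 12:3:1 ratio.

1.202; consistent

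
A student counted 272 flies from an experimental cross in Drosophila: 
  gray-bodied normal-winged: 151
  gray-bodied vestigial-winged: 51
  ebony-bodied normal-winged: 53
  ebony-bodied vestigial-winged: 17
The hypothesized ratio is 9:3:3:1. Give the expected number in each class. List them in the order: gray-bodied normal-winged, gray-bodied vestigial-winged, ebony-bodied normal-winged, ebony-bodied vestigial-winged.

Total ratio parts = 16. Expected numbers out of 272:
  gray-bodied normal-winged: 272 × 9/16 = 153
  gray-bodied vestigial-winged: 272 × 3/16 = 51
  ebony-bodied normal-winged: 272 × 3/16 = 51
  ebony-bodied vestigial-winged: 272 × 1/16 = 17

153, 51, 51, 17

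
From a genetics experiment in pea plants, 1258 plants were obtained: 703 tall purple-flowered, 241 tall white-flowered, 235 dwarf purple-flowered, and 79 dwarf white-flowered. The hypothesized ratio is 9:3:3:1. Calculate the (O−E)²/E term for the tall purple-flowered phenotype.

Total ratio parts = 16. Expected numbers out of 1258:
  tall purple-flowered: 1258 × 9/16 = 707.625
  tall white-flowered: 1258 × 3/16 = 235.875
  dwarf purple-flowered: 1258 × 3/16 = 235.875
  dwarf white-flowered: 1258 × 1/16 = 78.625
Contribution of tall purple-flowered: (703 − 707.625)² / 707.625 = 0.0302

0.030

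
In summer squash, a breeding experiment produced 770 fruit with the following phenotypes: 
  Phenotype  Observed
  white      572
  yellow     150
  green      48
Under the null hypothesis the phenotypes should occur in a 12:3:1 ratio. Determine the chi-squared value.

0.272

Under the 12:3:1 hypothesis (Σ ratio = 16, N = 770):
  white: 770 × 12/16 = 577.5
  yellow: 770 × 3/16 = 144.375
  green: 770 × 1/16 = 48.125
χ² = Σ (O − E)² / E
  white: (572 − 577.5)² / 577.5 = 0.0524
  yellow: (150 − 144.375)² / 144.375 = 0.2192
  green: (48 − 48.125)² / 48.125 = 0.0003
χ² = 0.0524 + 0.2192 + 0.0003 = 0.2719 ≈ 0.272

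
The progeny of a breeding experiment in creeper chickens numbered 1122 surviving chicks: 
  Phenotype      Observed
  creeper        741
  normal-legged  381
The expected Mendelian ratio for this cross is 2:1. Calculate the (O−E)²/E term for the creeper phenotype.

Total ratio parts = 3. Expected numbers out of 1122:
  creeper: 1122 × 2/3 = 748
  normal-legged: 1122 × 1/3 = 374
Contribution of creeper: (741 − 748)² / 748 = 0.0655

0.066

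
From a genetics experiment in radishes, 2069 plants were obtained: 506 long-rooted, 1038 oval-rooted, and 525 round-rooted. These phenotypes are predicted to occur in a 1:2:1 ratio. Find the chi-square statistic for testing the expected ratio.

0.373

The 1:2:1 ratio has 4 parts, so with N = 2069 the expected counts are:
  long-rooted: 2069 × 1/4 = 517.25
  oval-rooted: 2069 × 2/4 = 1034.5
  round-rooted: 2069 × 1/4 = 517.25
χ² = Σ (O − E)² / E
  long-rooted: (506 − 517.25)² / 517.25 = 0.2447
  oval-rooted: (1038 − 1034.5)² / 1034.5 = 0.0118
  round-rooted: (525 − 517.25)² / 517.25 = 0.1161
χ² = 0.2447 + 0.0118 + 0.1161 = 0.3726 ≈ 0.373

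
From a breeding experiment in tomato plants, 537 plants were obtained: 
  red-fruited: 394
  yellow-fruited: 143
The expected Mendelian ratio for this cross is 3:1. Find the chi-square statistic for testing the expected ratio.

Expected counts for N = 537 under a 3:1 ratio (total parts = 4):
  red-fruited: 537 × 3/4 = 402.75
  yellow-fruited: 537 × 1/4 = 134.25
χ² = Σ (O − E)² / E
  red-fruited: (394 − 402.75)² / 402.75 = 0.1901
  yellow-fruited: (143 − 134.25)² / 134.25 = 0.5703
χ² = 0.1901 + 0.5703 = 0.7604 ≈ 0.760

0.760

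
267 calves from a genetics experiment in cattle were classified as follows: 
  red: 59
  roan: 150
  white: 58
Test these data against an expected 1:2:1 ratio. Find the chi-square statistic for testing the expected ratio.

Total ratio parts = 4. Expected numbers out of 267:
  red: 267 × 1/4 = 66.75
  roan: 267 × 2/4 = 133.5
  white: 267 × 1/4 = 66.75
χ² = Σ (O − E)² / E
  red: (59 − 66.75)² / 66.75 = 0.8998
  roan: (150 − 133.5)² / 133.5 = 2.0393
  white: (58 − 66.75)² / 66.75 = 1.1470
χ² = 0.8998 + 2.0393 + 1.1470 = 4.0861 ≈ 4.086

4.086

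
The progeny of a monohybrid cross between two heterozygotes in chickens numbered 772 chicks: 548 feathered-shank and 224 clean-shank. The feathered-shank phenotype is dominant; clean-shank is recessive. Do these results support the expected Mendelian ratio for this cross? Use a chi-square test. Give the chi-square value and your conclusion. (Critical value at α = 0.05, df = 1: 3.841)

6.639; not consistent

For a monohybrid cross between heterozygotes with complete dominance, the expected phenotypic ratio is 3:1.
Under the 3:1 hypothesis (Σ ratio = 4, N = 772):
  feathered-shank: 772 × 3/4 = 579
  clean-shank: 772 × 1/4 = 193
χ² = Σ (O − E)² / E
  feathered-shank: (548 − 579)² / 579 = 1.6598
  clean-shank: (224 − 193)² / 193 = 4.9793
χ² = 1.6598 + 4.9793 = 6.6391 ≈ 6.639
Degrees of freedom = 2 − 1 = 1; critical value at α = 0.05 is 3.841.
Since 6.639 > 3.841, we reject the null hypothesis — the data do not fit the 3:1 ratio.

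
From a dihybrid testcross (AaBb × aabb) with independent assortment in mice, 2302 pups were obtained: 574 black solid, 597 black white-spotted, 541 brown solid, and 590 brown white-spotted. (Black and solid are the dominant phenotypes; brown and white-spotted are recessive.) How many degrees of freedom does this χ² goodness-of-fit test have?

3

A dihybrid testcross with independent assortment gives a 1:1:1:1 ratio.
A goodness-of-fit test with 4 phenotype classes has df = 4 − 1 = 3.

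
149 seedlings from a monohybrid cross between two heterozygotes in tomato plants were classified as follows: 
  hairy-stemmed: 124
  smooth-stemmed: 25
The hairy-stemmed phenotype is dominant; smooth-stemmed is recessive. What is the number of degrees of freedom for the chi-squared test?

1

For a monohybrid cross between heterozygotes with complete dominance, the expected phenotypic ratio is 3:1.
A goodness-of-fit test with 2 phenotype classes has df = 2 − 1 = 1.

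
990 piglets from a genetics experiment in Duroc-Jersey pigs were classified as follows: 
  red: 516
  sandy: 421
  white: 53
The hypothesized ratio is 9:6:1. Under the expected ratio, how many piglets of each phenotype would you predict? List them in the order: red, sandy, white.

The 9:6:1 ratio has 16 parts, so with N = 990 the expected counts are:
  red: 990 × 9/16 = 556.875
  sandy: 990 × 6/16 = 371.25
  white: 990 × 1/16 = 61.875

556.875, 371.25, 61.875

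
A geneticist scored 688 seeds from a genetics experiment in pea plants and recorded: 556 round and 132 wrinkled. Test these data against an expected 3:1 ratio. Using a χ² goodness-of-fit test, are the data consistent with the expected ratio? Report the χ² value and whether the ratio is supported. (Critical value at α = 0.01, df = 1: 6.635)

Expected counts for N = 688 under a 3:1 ratio (total parts = 4):
  round: 688 × 3/4 = 516
  wrinkled: 688 × 1/4 = 172
χ² = Σ (O − E)² / E
  round: (556 − 516)² / 516 = 3.1008
  wrinkled: (132 − 172)² / 172 = 9.3023
χ² = 3.1008 + 9.3023 = 12.4031 ≈ 12.403
Degrees of freedom = 2 − 1 = 1; critical value at α = 0.01 is 6.635.
Since 12.403 > 6.635, we reject the null hypothesis — the data do not fit the 3:1 ratio.

12.403; not consistent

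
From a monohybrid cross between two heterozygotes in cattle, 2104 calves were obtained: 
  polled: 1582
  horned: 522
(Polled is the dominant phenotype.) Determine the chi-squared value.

0.041

For a monohybrid cross between heterozygotes with complete dominance, the expected phenotypic ratio is 3:1.
The 3:1 ratio has 4 parts, so with N = 2104 the expected counts are:
  polled: 2104 × 3/4 = 1578
  horned: 2104 × 1/4 = 526
χ² = Σ (O − E)² / E
  polled: (1582 − 1578)² / 1578 = 0.0101
  horned: (522 − 526)² / 526 = 0.0304
χ² = 0.0101 + 0.0304 = 0.0405 ≈ 0.041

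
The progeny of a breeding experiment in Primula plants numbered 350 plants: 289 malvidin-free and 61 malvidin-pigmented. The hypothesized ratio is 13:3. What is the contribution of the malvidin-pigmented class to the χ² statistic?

Expected counts for N = 350 under a 13:3 ratio (total parts = 16):
  malvidin-free: 350 × 13/16 = 284.375
  malvidin-pigmented: 350 × 3/16 = 65.625
Contribution of malvidin-pigmented: (61 − 65.625)² / 65.625 = 0.3260

0.326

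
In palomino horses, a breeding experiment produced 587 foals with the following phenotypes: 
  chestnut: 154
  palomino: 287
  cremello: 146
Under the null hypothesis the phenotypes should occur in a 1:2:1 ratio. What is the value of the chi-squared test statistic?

0.506

Expected counts for N = 587 under a 1:2:1 ratio (total parts = 4):
  chestnut: 587 × 1/4 = 146.75
  palomino: 587 × 2/4 = 293.5
  cremello: 587 × 1/4 = 146.75
χ² = Σ (O − E)² / E
  chestnut: (154 − 146.75)² / 146.75 = 0.3582
  palomino: (287 − 293.5)² / 293.5 = 0.1440
  cremello: (146 − 146.75)² / 146.75 = 0.0038
χ² = 0.3582 + 0.1440 + 0.0038 = 0.506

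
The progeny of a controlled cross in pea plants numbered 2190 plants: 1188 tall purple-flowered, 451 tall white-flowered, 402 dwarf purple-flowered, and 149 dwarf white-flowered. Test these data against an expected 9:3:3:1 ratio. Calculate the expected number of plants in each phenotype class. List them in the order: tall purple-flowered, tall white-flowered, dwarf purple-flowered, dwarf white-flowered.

Under the 9:3:3:1 hypothesis (Σ ratio = 16, N = 2190):
  tall purple-flowered: 2190 × 9/16 = 1231.875
  tall white-flowered: 2190 × 3/16 = 410.625
  dwarf purple-flowered: 2190 × 3/16 = 410.625
  dwarf white-flowered: 2190 × 1/16 = 136.875

1231.875, 410.625, 410.625, 136.875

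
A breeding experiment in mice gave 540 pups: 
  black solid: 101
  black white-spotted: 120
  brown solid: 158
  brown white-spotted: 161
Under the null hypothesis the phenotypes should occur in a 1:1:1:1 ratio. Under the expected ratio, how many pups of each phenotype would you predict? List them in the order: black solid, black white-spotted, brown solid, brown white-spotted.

135, 135, 135, 135

Under the 1:1:1:1 hypothesis (Σ ratio = 4, N = 540):
  black solid: 540 × 1/4 = 135
  black white-spotted: 540 × 1/4 = 135
  brown solid: 540 × 1/4 = 135
  brown white-spotted: 540 × 1/4 = 135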